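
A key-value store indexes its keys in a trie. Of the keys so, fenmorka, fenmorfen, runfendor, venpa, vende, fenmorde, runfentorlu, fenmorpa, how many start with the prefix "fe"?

4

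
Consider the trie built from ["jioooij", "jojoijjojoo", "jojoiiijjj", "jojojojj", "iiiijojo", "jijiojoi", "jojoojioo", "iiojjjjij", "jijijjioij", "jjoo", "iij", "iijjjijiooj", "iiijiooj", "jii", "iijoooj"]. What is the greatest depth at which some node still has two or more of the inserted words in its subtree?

Look for the deepest trie node that still has at least two words in its subtree.
e.g. "jojoiiijjj" and "jojoijjojoo" share the prefix "jojoi" of length 5; no pair shares a longer one.
Longest shared-prefix length: 5

5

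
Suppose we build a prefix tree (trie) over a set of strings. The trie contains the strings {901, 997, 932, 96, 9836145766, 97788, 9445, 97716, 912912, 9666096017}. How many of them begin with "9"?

Walk to "9"; the words in its subtree are exactly those with that prefix.
Matches: "901", "912912", "932", "9445", "96", "9666096017", "97716", "97788", "9836145766", "997"
Count: 10

10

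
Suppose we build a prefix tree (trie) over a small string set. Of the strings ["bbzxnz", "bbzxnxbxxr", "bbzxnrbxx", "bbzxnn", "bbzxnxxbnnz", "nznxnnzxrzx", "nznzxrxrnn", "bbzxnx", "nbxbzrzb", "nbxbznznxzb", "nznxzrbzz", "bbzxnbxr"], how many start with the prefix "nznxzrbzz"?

1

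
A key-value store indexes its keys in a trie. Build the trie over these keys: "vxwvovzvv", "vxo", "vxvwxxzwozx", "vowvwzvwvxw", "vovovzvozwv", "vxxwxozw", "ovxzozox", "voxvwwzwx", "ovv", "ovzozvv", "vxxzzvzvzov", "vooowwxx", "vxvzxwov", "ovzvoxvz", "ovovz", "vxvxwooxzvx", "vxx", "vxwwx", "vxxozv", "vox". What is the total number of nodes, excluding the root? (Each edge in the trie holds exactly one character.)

For each word, the new-node count is its length minus the longest prefix already in the trie:
  "vxwvovzvv" → 9 new (v, x, w, v, o, v, z, v, v)
  "vxo" → prefix "vx" already present; 1 new (o)
  "vxvwxxzwozx" → prefix "vx" already present; 9 new (v, w, x, x, z, w, o, z, x)
  "vowvwzvwvxw" → prefix "v" already present; 10 new (o, w, v, w, z, v, w, v, x, w)
  "vovovzvozwv" → prefix "vo" already present; 9 new (v, o, v, z, v, o, z, w, v)
  "vxxwxozw" → prefix "vx" already present; 6 new (x, w, x, o, z, w)
  "ovxzozox" → 8 new (o, v, x, z, o, z, o, x)
  "voxvwwzwx" → prefix "vo" already present; 7 new (x, v, w, w, z, w, x)
  "ovv" → prefix "ov" already present; 1 new (v)
  "ovzozvv" → prefix "ov" already present; 5 new (z, o, z, v, v)
  "vxxzzvzvzov" → prefix "vxx" already present; 8 new (z, z, v, z, v, z, o, v)
  "vooowwxx" → prefix "vo" already present; 6 new (o, o, w, w, x, x)
  "vxvzxwov" → prefix "vxv" already present; 5 new (z, x, w, o, v)
  "ovzvoxvz" → prefix "ovz" already present; 5 new (v, o, x, v, z)
  "ovovz" → prefix "ov" already present; 3 new (o, v, z)
  "vxvxwooxzvx" → prefix "vxv" already present; 8 new (x, w, o, o, x, z, v, x)
  "vxx" → prefix "vxx" already present; 0 new (none)
  "vxwwx" → prefix "vxw" already present; 2 new (w, x)
  "vxxozv" → prefix "vxx" already present; 3 new (o, z, v)
  "vox" → prefix "vox" already present; 0 new (none)
Total nodes = 9 + 1 + 9 + 10 + 9 + 6 + 8 + 7 + 1 + 5 + 8 + 6 + 5 + 5 + 3 + 8 + 0 + 2 + 3 + 0 = 105

105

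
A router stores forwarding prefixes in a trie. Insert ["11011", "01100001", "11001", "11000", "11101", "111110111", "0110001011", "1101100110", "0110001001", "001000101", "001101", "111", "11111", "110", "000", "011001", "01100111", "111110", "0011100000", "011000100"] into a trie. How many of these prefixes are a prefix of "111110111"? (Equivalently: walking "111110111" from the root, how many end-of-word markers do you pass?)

4

Check each prefix of "111110111" against the stored set — each match is an end-marker on the path.
Prefixes of the query that are stored words: "111", "11111", "111110", "111110111"
Count: 4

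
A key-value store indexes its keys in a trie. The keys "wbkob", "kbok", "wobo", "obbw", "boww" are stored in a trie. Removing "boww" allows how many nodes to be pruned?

A node on "boww"'s path can go only if nothing else ends at it or branches off below it.
No other word shares any prefix with "boww", so all 4 of its nodes go.
Nodes removed: 4

4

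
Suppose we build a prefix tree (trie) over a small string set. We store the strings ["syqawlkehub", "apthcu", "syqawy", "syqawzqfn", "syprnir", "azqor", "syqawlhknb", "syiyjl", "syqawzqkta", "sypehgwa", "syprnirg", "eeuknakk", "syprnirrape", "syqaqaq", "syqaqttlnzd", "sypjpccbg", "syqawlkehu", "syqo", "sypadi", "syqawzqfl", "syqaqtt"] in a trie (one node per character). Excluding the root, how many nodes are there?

Count nodes per top-level branch (shared prefixes stored once):
  'a'-branch (apthcu, azqor): 10 nodes
  'e'-branch (eeuknakk): 8 nodes
  's'-branch (syiyjl, sypadi, sypehgwa, sypjpccbg, syprnir, syprnirg, syprnirrape, syqaqaq, syqaqtt, syqaqttlnzd, syqawlhknb, syqawlkehu, syqawlkehub, syqawy, syqawzqfl, syqawzqfn, syqawzqkta, syqo): 62 nodes
Sum: 80

80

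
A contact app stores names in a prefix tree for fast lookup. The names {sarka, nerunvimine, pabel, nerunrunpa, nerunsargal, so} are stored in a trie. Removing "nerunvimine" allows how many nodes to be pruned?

6

A node on "nerunvimine"'s path can go only if nothing else ends at it or branches off below it.
The suffix "vimine" (6 nodes) is used only by "nerunvimine"; the node for "nerun" still has the child "r", so pruning stops there.
Nodes removed: 6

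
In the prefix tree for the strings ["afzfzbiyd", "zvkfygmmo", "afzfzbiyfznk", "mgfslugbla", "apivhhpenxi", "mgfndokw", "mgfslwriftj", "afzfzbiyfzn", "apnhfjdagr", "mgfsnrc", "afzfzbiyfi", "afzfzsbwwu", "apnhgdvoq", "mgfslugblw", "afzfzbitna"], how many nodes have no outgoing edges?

A leaf is a node with no children — equivalently, the end of a word that is not a proper prefix of any other stored word.
Those words: "afzfzbitna", "afzfzbiyd", "afzfzbiyfi", "afzfzbiyfznk", "afzfzsbwwu", "apivhhpenxi", "apnhfjdagr", "apnhgdvoq", "mgfndokw", "mgfslugbla", "mgfslugblw", "mgfslwriftj", "mgfsnrc", "zvkfygmmo"
Leaf count: 14

14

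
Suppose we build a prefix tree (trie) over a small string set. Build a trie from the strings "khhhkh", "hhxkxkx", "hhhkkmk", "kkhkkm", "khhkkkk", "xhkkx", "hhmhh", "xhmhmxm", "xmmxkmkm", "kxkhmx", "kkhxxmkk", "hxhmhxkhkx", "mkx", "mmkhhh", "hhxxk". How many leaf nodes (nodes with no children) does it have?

Leaves are exactly the stored words that no other stored word extends.
Those words: "hhhkkmk", "hhmhh", "hhxkxkx", "hhxxk", "hxhmhxkhkx", "khhhkh", "khhkkkk", "kkhkkm", "kkhxxmkk", "kxkhmx", "mkx", "mmkhhh", "xhkkx", "xhmhmxm", "xmmxkmkm"
Leaf count: 15

15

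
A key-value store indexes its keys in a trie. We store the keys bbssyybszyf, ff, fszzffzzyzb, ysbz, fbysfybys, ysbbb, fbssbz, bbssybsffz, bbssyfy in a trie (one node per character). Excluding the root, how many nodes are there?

For each word, the new-node count is its length minus the longest prefix already in the trie:
  "bbssyybszyf" → 11 new (b, b, s, s, y, y, b, s, z, y, f)
  "ff" → 2 new (f, f)
  "fszzffzzyzb" → prefix "f" already present; 10 new (s, z, z, f, f, z, z, y, z, b)
  "ysbz" → 4 new (y, s, b, z)
  "fbysfybys" → prefix "f" already present; 8 new (b, y, s, f, y, b, y, s)
  "ysbbb" → prefix "ysb" already present; 2 new (b, b)
  "fbssbz" → prefix "fb" already present; 4 new (s, s, b, z)
  "bbssybsffz" → prefix "bbssy" already present; 5 new (b, s, f, f, z)
  "bbssyfy" → prefix "bbssy" already present; 2 new (f, y)
Total nodes = 11 + 2 + 10 + 4 + 8 + 2 + 4 + 5 + 2 = 48

48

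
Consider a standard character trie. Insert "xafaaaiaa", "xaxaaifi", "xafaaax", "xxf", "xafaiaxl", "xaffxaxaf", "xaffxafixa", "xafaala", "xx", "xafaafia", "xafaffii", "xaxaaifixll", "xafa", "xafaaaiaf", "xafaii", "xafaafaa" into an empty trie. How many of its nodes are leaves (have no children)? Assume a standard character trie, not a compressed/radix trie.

13

A leaf is a node with no children — equivalently, the end of a word that is not a proper prefix of any other stored word.
Those words: "xafaaaiaa", "xafaaaiaf", "xafaaax", "xafaafaa", "xafaafia", "xafaala", "xafaffii", "xafaiaxl", "xafaii", "xaffxafixa", "xaffxaxaf", "xaxaaifixll", "xxf"
Leaf count: 13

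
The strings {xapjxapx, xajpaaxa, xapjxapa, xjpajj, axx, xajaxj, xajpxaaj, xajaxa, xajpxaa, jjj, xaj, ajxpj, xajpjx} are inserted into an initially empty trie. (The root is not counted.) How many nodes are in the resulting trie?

Trie structure (* marks end of a word):
(root)
├─ a
│  ├─ j
│  │  └─ x
│  │     └─ p
│  │        └─ j *
│  └─ x
│     └─ x *
├─ j
│  └─ j
│     └─ j *
└─ x
   ├─ a
   │  ├─ j *
   │  │  ├─ a
   │  │  │  └─ x
   │  │  │     ├─ a *
   │  │  │     └─ j *
   │  │  └─ p
   │  │     ├─ a
   │  │     │  └─ a
   │  │     │     └─ x
   │  │     │        └─ a *
   │  │     ├─ j
   │  │     │  └─ x *
   │  │     └─ x
   │  │        └─ a
   │  │           └─ a *
   │  │              └─ j *
   │  └─ p
   │     └─ j
   │        └─ x
   │           └─ a
   │              └─ p
   │                 ├─ a *
   │                 └─ x *
   └─ j
      └─ p
         └─ a
            └─ j
               └─ j *
Counting every labelled node above: 40.

40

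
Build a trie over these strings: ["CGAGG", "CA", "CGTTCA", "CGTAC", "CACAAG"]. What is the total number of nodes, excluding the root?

16

Count nodes per top-level branch (shared prefixes stored once):
  'C'-branch (CA, CACAAG, CGAGG, CGTAC, CGTTCA): 16 nodes
Sum: 16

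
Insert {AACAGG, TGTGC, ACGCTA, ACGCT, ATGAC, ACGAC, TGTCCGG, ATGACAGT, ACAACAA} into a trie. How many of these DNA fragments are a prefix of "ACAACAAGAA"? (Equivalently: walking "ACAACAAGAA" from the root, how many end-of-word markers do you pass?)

Walk "ACAACAAGAA" from the root; an end-of-word marker is hit whenever a stored word is a prefix of "ACAACAAGAA".
Prefixes of the query that are stored words: "ACAACAA"
Count: 1

1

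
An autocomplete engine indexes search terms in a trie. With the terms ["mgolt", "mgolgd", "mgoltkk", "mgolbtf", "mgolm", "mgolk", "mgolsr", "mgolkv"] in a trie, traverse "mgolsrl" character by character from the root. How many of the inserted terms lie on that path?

Traverse "mgolsrl" character by character; count nodes along the way that are marked as word ends.
Prefixes of the query that are stored words: "mgolsr"
Count: 1

1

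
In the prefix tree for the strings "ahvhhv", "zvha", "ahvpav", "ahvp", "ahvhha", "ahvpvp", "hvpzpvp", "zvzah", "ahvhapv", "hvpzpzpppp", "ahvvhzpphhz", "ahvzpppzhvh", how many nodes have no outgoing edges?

A leaf is a node with no children — equivalently, the end of a word that is not a proper prefix of any other stored word.
Those words: "ahvhapv", "ahvhha", "ahvhhv", "ahvpav", "ahvpvp", "ahvvhzpphhz", "ahvzpppzhvh", "hvpzpvp", "hvpzpzpppp", "zvha", "zvzah"
Leaf count: 11

11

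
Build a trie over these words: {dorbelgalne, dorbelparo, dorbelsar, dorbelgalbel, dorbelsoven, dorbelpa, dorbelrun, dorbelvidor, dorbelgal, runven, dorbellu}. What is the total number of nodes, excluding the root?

Insert word by word; a character creates a node only if that edge doesn't already exist:
  "dorbelgalne" → 11 new (d, o, r, b, e, l, g, a, l, n, e)
  "dorbelparo" → prefix "dorbel" already present; 4 new (p, a, r, o)
  "dorbelsar" → prefix "dorbel" already present; 3 new (s, a, r)
  "dorbelgalbel" → prefix "dorbelgal" already present; 3 new (b, e, l)
  "dorbelsoven" → prefix "dorbels" already present; 4 new (o, v, e, n)
  "dorbelpa" → prefix "dorbelpa" already present; 0 new (none)
  "dorbelrun" → prefix "dorbel" already present; 3 new (r, u, n)
  "dorbelvidor" → prefix "dorbel" already present; 5 new (v, i, d, o, r)
  "dorbelgal" → prefix "dorbelgal" already present; 0 new (none)
  "runven" → 6 new (r, u, n, v, e, n)
  "dorbellu" → prefix "dorbel" already present; 2 new (l, u)
Total nodes = 11 + 4 + 3 + 3 + 4 + 0 + 3 + 5 + 0 + 6 + 2 = 41

41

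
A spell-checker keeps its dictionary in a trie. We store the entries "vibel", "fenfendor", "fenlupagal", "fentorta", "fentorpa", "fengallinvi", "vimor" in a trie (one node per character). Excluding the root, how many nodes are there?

39

Insert word by word; a character creates a node only if that edge doesn't already exist:
  "vibel" → 5 new (v, i, b, e, l)
  "fenfendor" → 9 new (f, e, n, f, e, n, d, o, r)
  "fenlupagal" → prefix "fen" already present; 7 new (l, u, p, a, g, a, l)
  "fentorta" → prefix "fen" already present; 5 new (t, o, r, t, a)
  "fentorpa" → prefix "fentor" already present; 2 new (p, a)
  "fengallinvi" → prefix "fen" already present; 8 new (g, a, l, l, i, n, v, i)
  "vimor" → prefix "vi" already present; 3 new (m, o, r)
Total nodes = 5 + 9 + 7 + 5 + 2 + 8 + 3 = 39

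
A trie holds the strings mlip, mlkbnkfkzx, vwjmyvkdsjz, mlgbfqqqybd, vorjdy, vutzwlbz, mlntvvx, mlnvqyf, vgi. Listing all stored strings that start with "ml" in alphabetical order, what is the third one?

mlkbnkfkzx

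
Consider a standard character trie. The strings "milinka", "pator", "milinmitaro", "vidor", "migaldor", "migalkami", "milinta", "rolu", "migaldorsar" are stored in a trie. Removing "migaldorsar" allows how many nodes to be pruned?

3

After clearing the end-marker at "migaldorsar", prune upward until reaching a node still needed by another word.
The suffix "sar" (3 nodes) is used only by "migaldorsar"; "migaldor" is itself a stored word, so pruning stops there.
Nodes removed: 3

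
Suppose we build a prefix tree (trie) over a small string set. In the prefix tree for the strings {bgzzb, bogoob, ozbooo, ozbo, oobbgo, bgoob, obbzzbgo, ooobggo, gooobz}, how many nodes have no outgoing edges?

8

A leaf is a node with no children — equivalently, the end of a word that is not a proper prefix of any other stored word.
Those words: "bgoob", "bgzzb", "bogoob", "gooobz", "obbzzbgo", "oobbgo", "ooobggo", "ozbooo"
Leaf count: 8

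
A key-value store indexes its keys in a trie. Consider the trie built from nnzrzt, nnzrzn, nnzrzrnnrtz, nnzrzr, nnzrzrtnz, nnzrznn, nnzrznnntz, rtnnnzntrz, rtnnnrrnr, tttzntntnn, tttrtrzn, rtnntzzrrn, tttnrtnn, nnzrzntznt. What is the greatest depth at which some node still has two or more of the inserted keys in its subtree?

7

The deepest shared node is where two words last agree before diverging.
e.g. "nnzrznn" and "nnzrznnntz" share the prefix "nnzrznn" of length 7; no pair shares a longer one.
Longest shared-prefix length: 7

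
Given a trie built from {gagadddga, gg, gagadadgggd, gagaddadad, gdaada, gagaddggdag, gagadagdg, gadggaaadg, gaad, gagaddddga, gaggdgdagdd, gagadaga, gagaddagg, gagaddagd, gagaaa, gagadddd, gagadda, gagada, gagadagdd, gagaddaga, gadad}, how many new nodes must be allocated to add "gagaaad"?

The longest prefix of "gagaaad" already in the trie is "gagaaa" (length 6).
So 7 − 6 = 1 new nodes.

1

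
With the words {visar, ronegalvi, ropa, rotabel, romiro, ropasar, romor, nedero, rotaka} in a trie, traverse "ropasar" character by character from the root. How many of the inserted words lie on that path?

2

Walk "ropasar" from the root; an end-of-word marker is hit whenever a stored word is a prefix of "ropasar".
Prefixes of the query that are stored words: "ropa", "ropasar"
Count: 2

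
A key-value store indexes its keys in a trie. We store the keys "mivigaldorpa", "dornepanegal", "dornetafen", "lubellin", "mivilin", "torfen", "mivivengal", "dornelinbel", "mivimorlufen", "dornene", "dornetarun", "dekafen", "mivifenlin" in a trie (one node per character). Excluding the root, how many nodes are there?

83

Insert word by word; a character creates a node only if that edge doesn't already exist:
  "mivigaldorpa" → 12 new (m, i, v, i, g, a, l, d, o, r, p, a)
  "dornepanegal" → 12 new (d, o, r, n, e, p, a, n, e, g, a, l)
  "dornetafen" → prefix "dorne" already present; 5 new (t, a, f, e, n)
  "lubellin" → 8 new (l, u, b, e, l, l, i, n)
  "mivilin" → prefix "mivi" already present; 3 new (l, i, n)
  "torfen" → 6 new (t, o, r, f, e, n)
  "mivivengal" → prefix "mivi" already present; 6 new (v, e, n, g, a, l)
  "dornelinbel" → prefix "dorne" already present; 6 new (l, i, n, b, e, l)
  "mivimorlufen" → prefix "mivi" already present; 8 new (m, o, r, l, u, f, e, n)
  "dornene" → prefix "dorne" already present; 2 new (n, e)
  "dornetarun" → prefix "dorneta" already present; 3 new (r, u, n)
  "dekafen" → prefix "d" already present; 6 new (e, k, a, f, e, n)
  "mivifenlin" → prefix "mivi" already present; 6 new (f, e, n, l, i, n)
Total nodes = 12 + 12 + 5 + 8 + 3 + 6 + 6 + 6 + 8 + 2 + 3 + 6 + 6 = 83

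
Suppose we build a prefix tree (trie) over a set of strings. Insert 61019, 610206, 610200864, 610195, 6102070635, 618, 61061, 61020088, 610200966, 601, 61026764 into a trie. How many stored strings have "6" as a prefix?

11

Walk to "6"; the words in its subtree are exactly those with that prefix.
Matches: "601", "61019", "610195", "610200864", "61020088", "610200966", "610206", "6102070635", "61026764", "61061", "618"
Count: 11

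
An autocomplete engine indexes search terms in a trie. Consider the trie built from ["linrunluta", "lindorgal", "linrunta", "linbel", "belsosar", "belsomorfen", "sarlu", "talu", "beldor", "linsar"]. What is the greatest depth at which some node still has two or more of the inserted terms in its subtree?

6

Look for the deepest trie node that still has at least two words in its subtree.
e.g. "linrunluta" and "linrunta" share the prefix "linrun" of length 6; no pair shares a longer one.
Longest shared-prefix length: 6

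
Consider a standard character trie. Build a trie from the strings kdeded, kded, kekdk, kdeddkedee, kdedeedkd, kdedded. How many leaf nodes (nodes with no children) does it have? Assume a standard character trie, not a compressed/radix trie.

5

A leaf is a node with no children — equivalently, the end of a word that is not a proper prefix of any other stored word.
Those words: "kdedded", "kdeddkedee", "kdeded", "kdedeedkd", "kekdk"
Leaf count: 5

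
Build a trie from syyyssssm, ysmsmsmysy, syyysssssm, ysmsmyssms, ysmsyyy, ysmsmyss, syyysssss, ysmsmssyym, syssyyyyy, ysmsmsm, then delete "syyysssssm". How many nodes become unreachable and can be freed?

1

Walk "syyysssssm" from the leaf back toward the root, removing each node that no remaining word uses.
The suffix "m" (1 node) is used only by "syyysssssm"; "syyysssss" is itself a stored word, so pruning stops there.
Nodes removed: 1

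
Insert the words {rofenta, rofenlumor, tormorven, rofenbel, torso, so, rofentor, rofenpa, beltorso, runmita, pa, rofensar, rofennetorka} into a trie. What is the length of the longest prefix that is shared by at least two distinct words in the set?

6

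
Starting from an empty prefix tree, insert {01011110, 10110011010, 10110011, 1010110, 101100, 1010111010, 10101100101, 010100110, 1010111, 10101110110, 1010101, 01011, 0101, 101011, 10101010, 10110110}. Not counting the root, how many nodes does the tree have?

Insert word by word; a character creates a node only if that edge doesn't already exist:
  "01011110" → 8 new (0, 1, 0, 1, 1, 1, 1, 0)
  "10110011010" → 11 new (1, 0, 1, 1, 0, 0, 1, 1, 0, 1, 0)
  "10110011" → prefix "10110011" already present; 0 new (none)
  "1010110" → prefix "101" already present; 4 new (0, 1, 1, 0)
  "101100" → prefix "101100" already present; 0 new (none)
  "1010111010" → prefix "101011" already present; 4 new (1, 0, 1, 0)
  "10101100101" → prefix "1010110" already present; 4 new (0, 1, 0, 1)
  "010100110" → prefix "0101" already present; 5 new (0, 0, 1, 1, 0)
  "1010111" → prefix "1010111" already present; 0 new (none)
  "10101110110" → prefix "101011101" already present; 2 new (1, 0)
  "1010101" → prefix "10101" already present; 2 new (0, 1)
  "01011" → prefix "01011" already present; 0 new (none)
  "0101" → prefix "0101" already present; 0 new (none)
  "101011" → prefix "101011" already present; 0 new (none)
  "10101010" → prefix "1010101" already present; 1 new (0)
  "10110110" → prefix "10110" already present; 3 new (1, 1, 0)
Total nodes = 8 + 11 + 0 + 4 + 0 + 4 + 4 + 5 + 0 + 2 + 2 + 0 + 0 + 0 + 1 + 3 = 44

44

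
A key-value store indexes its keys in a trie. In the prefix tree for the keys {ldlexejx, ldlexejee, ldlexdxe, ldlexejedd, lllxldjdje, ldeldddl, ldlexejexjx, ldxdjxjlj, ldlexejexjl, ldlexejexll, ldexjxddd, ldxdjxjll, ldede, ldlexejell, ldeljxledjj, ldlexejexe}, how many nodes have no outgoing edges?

Leaves are exactly the stored words that no other stored word extends.
Those words: "ldede", "ldeldddl", "ldeljxledjj", "ldexjxddd", "ldlexdxe", "ldlexejedd", "ldlexejee", "ldlexejell", "ldlexejexe", "ldlexejexjl", "ldlexejexjx", "ldlexejexll", "ldlexejx", "ldxdjxjlj", "ldxdjxjll", "lllxldjdje"
Leaf count: 16

16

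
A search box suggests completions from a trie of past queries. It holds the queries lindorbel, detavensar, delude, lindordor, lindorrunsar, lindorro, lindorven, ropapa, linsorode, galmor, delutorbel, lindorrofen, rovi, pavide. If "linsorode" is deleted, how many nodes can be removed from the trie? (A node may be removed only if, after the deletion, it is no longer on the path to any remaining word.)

6

A node on "linsorode"'s path can go only if nothing else ends at it or branches off below it.
The suffix "sorode" (6 nodes) is used only by "linsorode"; the node for "lin" still has the child "d", so pruning stops there.
Nodes removed: 6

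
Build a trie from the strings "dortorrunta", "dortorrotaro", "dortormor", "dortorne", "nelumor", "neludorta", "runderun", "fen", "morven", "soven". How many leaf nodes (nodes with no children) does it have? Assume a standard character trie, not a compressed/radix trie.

A leaf is a node with no children — equivalently, the end of a word that is not a proper prefix of any other stored word.
Those words: "dortormor", "dortorne", "dortorrotaro", "dortorrunta", "fen", "morven", "neludorta", "nelumor", "runderun", "soven"
Leaf count: 10

10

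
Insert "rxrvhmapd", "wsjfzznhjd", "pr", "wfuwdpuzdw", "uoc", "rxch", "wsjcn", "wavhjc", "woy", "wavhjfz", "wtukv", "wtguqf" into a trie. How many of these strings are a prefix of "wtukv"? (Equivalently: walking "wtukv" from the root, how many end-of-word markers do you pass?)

1

Walk "wtukv" from the root; an end-of-word marker is hit whenever a stored word is a prefix of "wtukv".
Prefixes of the query that are stored words: "wtukv"
Count: 1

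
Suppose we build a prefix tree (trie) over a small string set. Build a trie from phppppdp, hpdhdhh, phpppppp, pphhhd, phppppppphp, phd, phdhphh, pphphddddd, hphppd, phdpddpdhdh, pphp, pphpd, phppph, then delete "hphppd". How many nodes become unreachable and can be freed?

4

After clearing the end-marker at "hphppd", prune upward until reaching a node still needed by another word.
The suffix "hppd" (4 nodes) is used only by "hphppd"; the node for "hp" still has the child "d", so pruning stops there.
Nodes removed: 4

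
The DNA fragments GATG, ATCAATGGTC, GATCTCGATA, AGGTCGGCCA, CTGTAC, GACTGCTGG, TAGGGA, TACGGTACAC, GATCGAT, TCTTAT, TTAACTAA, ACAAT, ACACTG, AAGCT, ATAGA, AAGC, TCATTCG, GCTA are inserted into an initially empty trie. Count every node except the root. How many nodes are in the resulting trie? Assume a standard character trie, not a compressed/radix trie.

For each word, the new-node count is its length minus the longest prefix already in the trie:
  "GATG" → 4 new (G, A, T, G)
  "ATCAATGGTC" → 10 new (A, T, C, A, A, T, G, G, T, C)
  "GATCTCGATA" → prefix "GAT" already present; 7 new (C, T, C, G, A, T, A)
  "AGGTCGGCCA" → prefix "A" already present; 9 new (G, G, T, C, G, G, C, C, A)
  "CTGTAC" → 6 new (C, T, G, T, A, C)
  "GACTGCTGG" → prefix "GA" already present; 7 new (C, T, G, C, T, G, G)
  "TAGGGA" → 6 new (T, A, G, G, G, A)
  "TACGGTACAC" → prefix "TA" already present; 8 new (C, G, G, T, A, C, A, C)
  "GATCGAT" → prefix "GATC" already present; 3 new (G, A, T)
  "TCTTAT" → prefix "T" already present; 5 new (C, T, T, A, T)
  "TTAACTAA" → prefix "T" already present; 7 new (T, A, A, C, T, A, A)
  "ACAAT" → prefix "A" already present; 4 new (C, A, A, T)
  "ACACTG" → prefix "ACA" already present; 3 new (C, T, G)
  "AAGCT" → prefix "A" already present; 4 new (A, G, C, T)
  "ATAGA" → prefix "AT" already present; 3 new (A, G, A)
  "AAGC" → prefix "AAGC" already present; 0 new (none)
  "TCATTCG" → prefix "TC" already present; 5 new (A, T, T, C, G)
  "GCTA" → prefix "G" already present; 3 new (C, T, A)
Total nodes = 4 + 10 + 7 + 9 + 6 + 7 + 6 + 8 + 3 + 5 + 7 + 4 + 3 + 4 + 3 + 0 + 5 + 3 = 94

94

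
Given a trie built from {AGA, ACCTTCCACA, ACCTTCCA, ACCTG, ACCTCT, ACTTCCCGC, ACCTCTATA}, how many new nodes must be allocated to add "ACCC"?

1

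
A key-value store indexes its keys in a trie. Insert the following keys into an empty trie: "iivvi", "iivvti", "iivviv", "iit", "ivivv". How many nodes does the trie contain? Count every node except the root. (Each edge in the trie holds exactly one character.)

13

Count nodes per top-level branch (shared prefixes stored once):
  'i'-branch (iit, iivvi, iivviv, iivvti, ivivv): 13 nodes
Sum: 13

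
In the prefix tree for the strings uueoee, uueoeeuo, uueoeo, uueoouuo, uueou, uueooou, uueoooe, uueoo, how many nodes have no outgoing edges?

6

Leaves are exactly the stored words that no other stored word extends.
Those words: "uueoeeuo", "uueoeo", "uueoooe", "uueooou", "uueoouuo", "uueou"
Leaf count: 6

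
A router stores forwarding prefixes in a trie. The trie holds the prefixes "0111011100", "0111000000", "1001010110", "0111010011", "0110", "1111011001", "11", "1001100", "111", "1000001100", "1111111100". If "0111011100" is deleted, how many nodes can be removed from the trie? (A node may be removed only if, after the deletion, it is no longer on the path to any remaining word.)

4

A node on "0111011100"'s path can go only if nothing else ends at it or branches off below it.
The suffix "1100" (4 nodes) is used only by "0111011100"; the node for "011101" still has the child "0", so pruning stops there.
Nodes removed: 4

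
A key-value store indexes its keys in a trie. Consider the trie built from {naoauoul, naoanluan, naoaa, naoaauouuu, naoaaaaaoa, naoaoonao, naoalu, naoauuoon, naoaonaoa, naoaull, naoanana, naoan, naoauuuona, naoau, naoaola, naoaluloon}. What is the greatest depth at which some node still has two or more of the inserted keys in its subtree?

Look for the deepest trie node that still has at least two words in its subtree.
e.g. "naoalu" and "naoaluloon" share the prefix "naoalu" of length 6; no pair shares a longer one.
Longest shared-prefix length: 6

6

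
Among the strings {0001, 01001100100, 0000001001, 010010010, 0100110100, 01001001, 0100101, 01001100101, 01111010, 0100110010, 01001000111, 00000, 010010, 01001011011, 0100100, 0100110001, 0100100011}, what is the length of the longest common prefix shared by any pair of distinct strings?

Equivalently: take the maximum, over all pairs, of their longest common prefix length.
"0100100011" and "01001000111" agree on "0100100011" (10 characters) before diverging; nothing deeper is shared.
Longest shared-prefix length: 10

10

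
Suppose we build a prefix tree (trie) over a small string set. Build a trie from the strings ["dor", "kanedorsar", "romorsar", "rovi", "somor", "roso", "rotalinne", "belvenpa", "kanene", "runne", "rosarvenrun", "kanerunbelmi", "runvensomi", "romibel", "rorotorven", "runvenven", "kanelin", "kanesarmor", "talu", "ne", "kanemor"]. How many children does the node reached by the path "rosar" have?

The children of the "rosar" node are the distinct next characters among strings starting with "rosar".
Characters that immediately follow "rosar" among the stored strings: {v}.
That node has 1 child edge.

1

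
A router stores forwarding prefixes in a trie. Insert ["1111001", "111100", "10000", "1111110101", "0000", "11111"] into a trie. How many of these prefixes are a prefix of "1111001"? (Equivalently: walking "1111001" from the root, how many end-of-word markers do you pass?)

Check each prefix of "1111001" against the stored set — each match is an end-marker on the path.
Prefixes of the query that are stored words: "111100", "1111001"
Count: 2

2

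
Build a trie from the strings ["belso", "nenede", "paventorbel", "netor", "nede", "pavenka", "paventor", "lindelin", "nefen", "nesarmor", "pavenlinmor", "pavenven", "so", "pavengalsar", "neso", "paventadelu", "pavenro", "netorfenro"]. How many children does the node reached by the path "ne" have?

5

Walk "ne" from the root, arriving at one node.
Distinct next characters after "ne": d, f, n, s, t.
That node has 5 child edges.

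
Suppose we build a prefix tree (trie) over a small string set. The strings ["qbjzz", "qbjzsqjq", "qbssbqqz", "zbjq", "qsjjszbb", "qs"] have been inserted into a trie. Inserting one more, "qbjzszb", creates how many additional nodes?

2

"qbjzs" is already a path in the trie; the remaining "zb" must be added.
Each of the 2 remaining characters creates one node.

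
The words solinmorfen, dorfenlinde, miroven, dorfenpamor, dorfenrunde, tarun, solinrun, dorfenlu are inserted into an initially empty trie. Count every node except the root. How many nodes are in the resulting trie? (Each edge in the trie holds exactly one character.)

Insert word by word; a character creates a node only if that edge doesn't already exist:
  "solinmorfen" → 11 new (s, o, l, i, n, m, o, r, f, e, n)
  "dorfenlinde" → 11 new (d, o, r, f, e, n, l, i, n, d, e)
  "miroven" → 7 new (m, i, r, o, v, e, n)
  "dorfenpamor" → prefix "dorfen" already present; 5 new (p, a, m, o, r)
  "dorfenrunde" → prefix "dorfen" already present; 5 new (r, u, n, d, e)
  "tarun" → 5 new (t, a, r, u, n)
  "solinrun" → prefix "solin" already present; 3 new (r, u, n)
  "dorfenlu" → prefix "dorfenl" already present; 1 new (u)
Total nodes = 11 + 11 + 7 + 5 + 5 + 5 + 3 + 1 = 48

48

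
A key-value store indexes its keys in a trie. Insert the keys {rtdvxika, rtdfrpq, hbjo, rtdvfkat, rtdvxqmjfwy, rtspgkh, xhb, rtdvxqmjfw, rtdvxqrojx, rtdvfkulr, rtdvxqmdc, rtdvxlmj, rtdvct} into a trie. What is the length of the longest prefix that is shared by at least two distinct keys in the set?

10

The deepest shared node is where two words last agree before diverging.
"rtdvxqmjfw" and "rtdvxqmjfwy" agree on "rtdvxqmjfw" (10 characters) before diverging; nothing deeper is shared.
Longest shared-prefix length: 10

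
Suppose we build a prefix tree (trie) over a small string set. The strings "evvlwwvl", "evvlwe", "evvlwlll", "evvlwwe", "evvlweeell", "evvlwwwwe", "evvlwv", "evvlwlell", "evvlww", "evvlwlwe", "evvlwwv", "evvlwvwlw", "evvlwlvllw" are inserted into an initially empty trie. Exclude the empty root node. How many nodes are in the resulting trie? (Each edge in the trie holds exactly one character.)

33

Count nodes per top-level branch (shared prefixes stored once):
  'e'-branch (evvlwe, evvlweeell, evvlwlell, evvlwlll, evvlwlvllw, evvlwlwe, evvlwv, evvlwvwlw, evvlww, evvlwwe, evvlwwv, evvlwwvl, evvlwwwwe): 33 nodes
Sum: 33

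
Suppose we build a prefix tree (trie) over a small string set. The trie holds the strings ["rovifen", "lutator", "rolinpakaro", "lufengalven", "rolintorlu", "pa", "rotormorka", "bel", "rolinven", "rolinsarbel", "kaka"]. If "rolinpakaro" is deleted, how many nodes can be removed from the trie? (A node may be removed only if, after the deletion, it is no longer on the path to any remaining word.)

A node on "rolinpakaro"'s path can go only if nothing else ends at it or branches off below it.
The suffix "pakaro" (6 nodes) is used only by "rolinpakaro"; the node for "rolin" still has the child "t", so pruning stops there.
Nodes removed: 6

6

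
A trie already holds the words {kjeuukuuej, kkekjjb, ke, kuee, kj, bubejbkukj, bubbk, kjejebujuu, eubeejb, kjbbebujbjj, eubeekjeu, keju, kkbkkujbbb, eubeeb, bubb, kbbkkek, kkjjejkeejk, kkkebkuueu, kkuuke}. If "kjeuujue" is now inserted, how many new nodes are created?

3

Walking "kjeuujue" from the root, the first 5 characters ("kjeuu") follow existing edges; "j" is the first miss.
New nodes needed: |"kjeuujue"| − 5 = 8 − 5 = 3.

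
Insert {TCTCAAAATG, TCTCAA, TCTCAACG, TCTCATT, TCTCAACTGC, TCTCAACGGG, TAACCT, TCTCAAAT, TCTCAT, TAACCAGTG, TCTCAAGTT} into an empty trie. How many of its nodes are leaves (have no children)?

A leaf is a node with no children — equivalently, the end of a word that is not a proper prefix of any other stored word.
Those words: "TAACCAGTG", "TAACCT", "TCTCAAAATG", "TCTCAAAT", "TCTCAACGGG", "TCTCAACTGC", "TCTCAAGTT", "TCTCATT"
Leaf count: 8

8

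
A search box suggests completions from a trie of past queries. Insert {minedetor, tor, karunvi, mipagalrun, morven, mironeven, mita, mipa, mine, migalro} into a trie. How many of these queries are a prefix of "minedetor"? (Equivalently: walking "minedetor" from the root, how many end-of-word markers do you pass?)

2

Check each prefix of "minedetor" against the stored set — each match is an end-marker on the path.
Prefixes of the query that are stored words: "mine", "minedetor"
Count: 2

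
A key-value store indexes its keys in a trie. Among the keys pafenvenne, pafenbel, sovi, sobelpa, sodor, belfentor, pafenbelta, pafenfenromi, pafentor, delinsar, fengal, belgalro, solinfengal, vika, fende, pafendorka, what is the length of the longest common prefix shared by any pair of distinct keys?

8

Look for the deepest trie node that still has at least two words in its subtree.
"pafenbel" and "pafenbelta" agree on "pafenbel" (8 characters) before diverging; nothing deeper is shared.
Longest shared-prefix length: 8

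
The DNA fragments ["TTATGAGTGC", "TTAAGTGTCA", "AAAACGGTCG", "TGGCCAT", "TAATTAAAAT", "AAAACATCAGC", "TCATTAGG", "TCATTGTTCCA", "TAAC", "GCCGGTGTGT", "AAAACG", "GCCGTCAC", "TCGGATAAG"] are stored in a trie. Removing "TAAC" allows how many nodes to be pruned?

1

After clearing the end-marker at "TAAC", prune upward until reaching a node still needed by another word.
The suffix "C" (1 node) is used only by "TAAC"; the node for "TAA" still has the child "T", so pruning stops there.
Nodes removed: 1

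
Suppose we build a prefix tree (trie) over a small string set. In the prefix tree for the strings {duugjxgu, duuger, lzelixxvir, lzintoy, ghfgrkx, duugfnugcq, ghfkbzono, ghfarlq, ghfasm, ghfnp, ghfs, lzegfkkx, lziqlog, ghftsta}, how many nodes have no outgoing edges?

14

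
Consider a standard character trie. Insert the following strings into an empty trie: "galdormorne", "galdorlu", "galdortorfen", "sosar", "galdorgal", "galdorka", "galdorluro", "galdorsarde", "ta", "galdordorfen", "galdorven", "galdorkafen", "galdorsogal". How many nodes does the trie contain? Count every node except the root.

Count nodes per top-level branch (shared prefixes stored once):
  'g'-branch (galdordorfen, galdorgal, galdorka, galdorkafen, galdorlu, galdorluro, galdormorne, galdorsarde, galdorsogal, galdortorfen, galdorven): 47 nodes
  's'-branch (sosar): 5 nodes
  't'-branch (ta): 2 nodes
Sum: 54

54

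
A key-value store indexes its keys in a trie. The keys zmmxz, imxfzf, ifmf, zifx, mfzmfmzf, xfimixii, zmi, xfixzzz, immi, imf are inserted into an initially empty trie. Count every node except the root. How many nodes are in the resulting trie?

41

Trace insertions, counting only characters that open a new branch:
  "zmmxz" → 5 new (z, m, m, x, z)
  "imxfzf" → 6 new (i, m, x, f, z, f)
  "ifmf" → prefix "i" already present; 3 new (f, m, f)
  "zifx" → prefix "z" already present; 3 new (i, f, x)
  "mfzmfmzf" → 8 new (m, f, z, m, f, m, z, f)
  "xfimixii" → 8 new (x, f, i, m, i, x, i, i)
  "zmi" → prefix "zm" already present; 1 new (i)
  "xfixzzz" → prefix "xfi" already present; 4 new (x, z, z, z)
  "immi" → prefix "im" already present; 2 new (m, i)
  "imf" → prefix "im" already present; 1 new (f)
Total nodes = 5 + 6 + 3 + 3 + 8 + 8 + 1 + 4 + 2 + 1 = 41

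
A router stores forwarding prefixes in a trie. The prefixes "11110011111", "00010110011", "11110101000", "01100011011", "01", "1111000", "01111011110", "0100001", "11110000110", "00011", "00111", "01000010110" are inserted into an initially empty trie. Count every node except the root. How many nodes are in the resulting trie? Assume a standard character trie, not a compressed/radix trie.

64

Trace insertions, counting only characters that open a new branch:
  "11110011111" → 11 new (1, 1, 1, 1, 0, 0, 1, 1, 1, 1, 1)
  "00010110011" → 11 new (0, 0, 0, 1, 0, 1, 1, 0, 0, 1, 1)
  "11110101000" → prefix "11110" already present; 6 new (1, 0, 1, 0, 0, 0)
  "01100011011" → prefix "0" already present; 10 new (1, 1, 0, 0, 0, 1, 1, 0, 1, 1)
  "01" → prefix "01" already present; 0 new (none)
  "1111000" → prefix "111100" already present; 1 new (0)
  "01111011110" → prefix "011" already present; 8 new (1, 1, 0, 1, 1, 1, 1, 0)
  "0100001" → prefix "01" already present; 5 new (0, 0, 0, 0, 1)
  "11110000110" → prefix "1111000" already present; 4 new (0, 1, 1, 0)
  "00011" → prefix "0001" already present; 1 new (1)
  "00111" → prefix "00" already present; 3 new (1, 1, 1)
  "01000010110" → prefix "0100001" already present; 4 new (0, 1, 1, 0)
Total nodes = 11 + 11 + 6 + 10 + 0 + 1 + 8 + 5 + 4 + 1 + 3 + 4 = 64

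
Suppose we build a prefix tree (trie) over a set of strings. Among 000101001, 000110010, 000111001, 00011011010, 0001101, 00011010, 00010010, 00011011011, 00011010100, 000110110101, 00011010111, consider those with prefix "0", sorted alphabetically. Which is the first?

00010010

DFS of the "0" subtree visits, in order: "00010010", "000101001", "000110010", "0001101", "00011010", "00011010100", "00011010111", "00011011010", "000110110101", "00011011011", "000111001"
The 1st is 00010010.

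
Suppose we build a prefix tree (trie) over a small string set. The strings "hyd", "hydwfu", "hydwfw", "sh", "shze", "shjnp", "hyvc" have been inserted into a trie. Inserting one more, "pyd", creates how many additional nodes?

No existing word starts with "p", so every character of "pyd" needs a new node.
3 − 0 = 3 new nodes.

3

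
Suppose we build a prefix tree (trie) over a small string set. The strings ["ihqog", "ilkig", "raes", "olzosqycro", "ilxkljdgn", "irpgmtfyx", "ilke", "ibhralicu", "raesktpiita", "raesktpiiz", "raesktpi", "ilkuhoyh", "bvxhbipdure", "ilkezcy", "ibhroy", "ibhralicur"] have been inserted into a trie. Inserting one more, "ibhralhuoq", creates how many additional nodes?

4

"ibhral" is already a path in the trie; the remaining "huoq" must be added.
So 10 − 6 = 4 new nodes.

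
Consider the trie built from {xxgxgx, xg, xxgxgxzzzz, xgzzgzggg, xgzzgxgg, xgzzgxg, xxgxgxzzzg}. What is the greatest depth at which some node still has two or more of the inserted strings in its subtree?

9

The deepest shared node is where two words last agree before diverging.
"xxgxgxzzzg" and "xxgxgxzzzz" agree on "xxgxgxzzz" (9 characters) before diverging; nothing deeper is shared.
Longest shared-prefix length: 9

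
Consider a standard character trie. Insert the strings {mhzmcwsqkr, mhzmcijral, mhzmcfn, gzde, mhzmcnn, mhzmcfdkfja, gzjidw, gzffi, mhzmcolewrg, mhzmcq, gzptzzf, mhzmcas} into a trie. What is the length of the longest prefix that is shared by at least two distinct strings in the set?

6

The deepest shared node is where two words last agree before diverging.
e.g. "mhzmcfdkfja" and "mhzmcfn" share the prefix "mhzmcf" of length 6; no pair shares a longer one.
Longest shared-prefix length: 6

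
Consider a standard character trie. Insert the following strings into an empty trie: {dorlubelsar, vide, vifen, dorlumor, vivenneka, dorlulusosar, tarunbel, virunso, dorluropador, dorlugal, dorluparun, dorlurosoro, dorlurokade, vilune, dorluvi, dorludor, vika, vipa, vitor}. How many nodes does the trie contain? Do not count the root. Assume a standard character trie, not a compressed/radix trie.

87

Count nodes per top-level branch (shared prefixes stored once):
  'd'-branch (dorlubelsar, dorludor, dorlugal, dorlulusosar, dorlumor, dorluparun, dorlurokade, dorluropador, dorlurosoro, dorluvi): 49 nodes
  't'-branch (tarunbel): 8 nodes
  'v'-branch (vide, vifen, vika, vilune, vipa, virunso, vitor, vivenneka): 30 nodes
Sum: 87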